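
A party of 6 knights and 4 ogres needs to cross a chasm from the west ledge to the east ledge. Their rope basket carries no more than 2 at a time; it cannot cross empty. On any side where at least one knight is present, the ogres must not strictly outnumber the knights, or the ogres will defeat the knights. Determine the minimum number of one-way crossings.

17

Counting alone: each trip to the east ledge takes at most 2 across and each return brings at least 1 back, so after t trips out (and t−1 returns) at most 2t − (t−1) of the 10 are across; that first reaches 10 at t = 9, so at least 17 crossings are needed.
The plan below uses exactly 17 crossings, so it is optimal:
1. 2 ogres → the east ledge.  (the west ledge: 6K 2O; the east ledge: 0K 2O)
2. 1 ogre ← the west ledge.  (the west ledge: 6K 3O; the east ledge: 0K 1O)
3. 2 ogres → the east ledge.  (the west ledge: 6K 1O; the east ledge: 0K 3O)
4. 1 ogre ← the west ledge.  (the west ledge: 6K 2O; the east ledge: 0K 2O)
5. 2 knights → the east ledge.  (the west ledge: 4K 2O; the east ledge: 2K 2O)
6. 1 ogre ← the west ledge.  (the west ledge: 4K 3O; the east ledge: 2K 1O)
7. 1 knight and 1 ogre → the east ledge.  (the west ledge: 3K 2O; the east ledge: 3K 2O)
8. 1 ogre ← the west ledge.  (the west ledge: 3K 3O; the east ledge: 3K 1O)
9. 2 ogres → the east ledge.  (the west ledge: 3K 1O; the east ledge: 3K 3O)
10. 1 ogre ← the west ledge.  (the west ledge: 3K 2O; the east ledge: 3K 2O)
11. 1 knight and 1 ogre → the east ledge.  (the west ledge: 2K 1O; the east ledge: 4K 3O)
12. 1 ogre ← the west ledge.  (the west ledge: 2K 2O; the east ledge: 4K 2O)
13. 2 ogres → the east ledge.  (the west ledge: 2K 0O; the east ledge: 4K 4O)
14. 1 ogre ← the west ledge.  (the west ledge: 2K 1O; the east ledge: 4K 3O)
15. 1 knight and 1 ogre → the east ledge.  (the west ledge: 1K 0O; the east ledge: 5K 4O)
16. 1 ogre ← the west ledge.  (the west ledge: 1K 1O; the east ledge: 5K 3O)
17. 1 knight and 1 ogre → the east ledge.  (the west ledge: 0K 0O; the east ledge: 6K 4O)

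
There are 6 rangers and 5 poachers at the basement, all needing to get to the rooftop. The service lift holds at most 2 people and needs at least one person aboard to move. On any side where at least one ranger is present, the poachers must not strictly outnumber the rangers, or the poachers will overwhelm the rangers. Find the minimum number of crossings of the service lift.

Counting alone: each trip to the rooftop takes at most 2 across and each return brings at least 1 back, so after t trips out (and t−1 returns) at most 2t − (t−1) of the 11 are across; that first reaches 11 at t = 10, so at least 19 crossings are needed.
The plan below uses exactly 19 crossings, so it is optimal:
1. 2 poachers → the rooftop.  (the basement: 6R 3P; the rooftop: 0R 2P)
2. 1 poacher ← the basement.  (the basement: 6R 4P; the rooftop: 0R 1P)
3. 2 poachers → the rooftop.  (the basement: 6R 2P; the rooftop: 0R 3P)
4. 1 poacher ← the basement.  (the basement: 6R 3P; the rooftop: 0R 2P)
5. 2 rangers → the rooftop.  (the basement: 4R 3P; the rooftop: 2R 2P)
6. 1 poacher ← the basement.  (the basement: 4R 4P; the rooftop: 2R 1P)
7. 1 ranger and 1 poacher → the rooftop.  (the basement: 3R 3P; the rooftop: 3R 2P)
8. 1 ranger ← the basement.  (the basement: 4R 3P; the rooftop: 2R 2P)
9. 1 ranger and 1 poacher → the rooftop.  (the basement: 3R 2P; the rooftop: 3R 3P)
10. 1 poacher ← the basement.  (the basement: 3R 3P; the rooftop: 3R 2P)
11. 1 ranger and 1 poacher → the rooftop.  (the basement: 2R 2P; the rooftop: 4R 3P)
12. 1 ranger ← the basement.  (the basement: 3R 2P; the rooftop: 3R 3P)
13. 1 ranger and 1 poacher → the rooftop.  (the basement: 2R 1P; the rooftop: 4R 4P)
14. 1 poacher ← the basement.  (the basement: 2R 2P; the rooftop: 4R 3P)
15. 1 ranger and 1 poacher → the rooftop.  (the basement: 1R 1P; the rooftop: 5R 4P)
16. 1 ranger ← the basement.  (the basement: 2R 1P; the rooftop: 4R 4P)
17. 1 ranger and 1 poacher → the rooftop.  (the basement: 1R 0P; the rooftop: 5R 5P)
18. 1 poacher ← the basement.  (the basement: 1R 1P; the rooftop: 5R 4P)
19. 1 ranger and 1 poacher → the rooftop.  (the basement: 0R 0P; the rooftop: 6R 5P)

19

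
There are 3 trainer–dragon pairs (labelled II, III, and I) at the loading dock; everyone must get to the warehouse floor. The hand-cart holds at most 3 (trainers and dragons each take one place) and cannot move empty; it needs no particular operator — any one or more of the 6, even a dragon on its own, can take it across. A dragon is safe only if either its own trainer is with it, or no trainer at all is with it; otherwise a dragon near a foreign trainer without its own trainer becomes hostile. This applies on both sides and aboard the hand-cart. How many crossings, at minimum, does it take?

Counting alone: each trip to the warehouse floor takes at most 3 across and each return brings at least 1 back, so after t trips out (and t−1 returns) at most 3t − (t−1) of the 6 are across; that first reaches 6 at t = 3, so at least 5 crossings are needed.
The plan below uses exactly 5 crossings, so it is optimal:
1. dragon II and trainer II cross → the warehouse floor.
2. trainer II crosses ← the loading dock.
3. trainer I, trainer II, and trainer III cross → the warehouse floor.
4. dragon II crosses ← the loading dock.
5. dragon I, dragon II, and dragon III cross → the warehouse floor.

5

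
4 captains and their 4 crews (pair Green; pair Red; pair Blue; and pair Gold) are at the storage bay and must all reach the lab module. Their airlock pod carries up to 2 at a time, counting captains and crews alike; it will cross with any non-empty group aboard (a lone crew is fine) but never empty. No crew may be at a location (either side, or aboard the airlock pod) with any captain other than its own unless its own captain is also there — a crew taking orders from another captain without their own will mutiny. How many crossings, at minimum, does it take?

Following every safe sequence of crossings from the start, the most of the 8 that can be at the lab module as the airlock pod arrives there on crossings 1, 3, 5 is 2, 3, 4 respectively; the best ever achieved is 4 of 8.
From crossing 7 on, no configuration arises that was not already reachable earlier: only 44 distinct safe configurations (who is on which side, and where the airlock pod is) can ever be reached, none of them has everyone across, and every continuation just revisits them. So no valid plan exists.

impossible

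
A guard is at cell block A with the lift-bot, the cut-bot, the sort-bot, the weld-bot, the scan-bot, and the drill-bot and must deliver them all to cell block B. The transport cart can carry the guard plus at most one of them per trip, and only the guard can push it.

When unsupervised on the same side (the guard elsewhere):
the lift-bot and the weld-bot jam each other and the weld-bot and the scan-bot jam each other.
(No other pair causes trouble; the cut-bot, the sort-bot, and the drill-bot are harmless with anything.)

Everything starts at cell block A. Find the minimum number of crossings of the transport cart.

Counting alone: the guard can take at most 1 across per trip to cell block B, so moving all 6 needs at least 6 loaded trips out, with a return between consecutive ones — at least 11 crossings.
The safety rule pushes this higher. Following every safe sequence of crossings, the most of the 6 that can be at cell block B as the transport cart arrives there on crossing 11 is 5 — never all 6.
So no plan with fewer than 13 crossings exists, and this one achieves 13:
1. Guard goes to cell block B with the weld-bot.
2. Guard goes back to cell block A alone.
3. Guard goes to cell block B with the lift-bot.
4. Guard goes back to cell block A with the weld-bot.
5. Guard goes to cell block B with the scan-bot.
6. Guard goes back to cell block A alone.
7. Guard goes to cell block B with the cut-bot.
8. Guard goes back to cell block A alone.
9. Guard goes to cell block B with the sort-bot.
10. Guard goes back to cell block A alone.
11. Guard goes to cell block B with the drill-bot.
12. Guard goes back to cell block A alone.
13. Guard goes to cell block B with the weld-bot.

13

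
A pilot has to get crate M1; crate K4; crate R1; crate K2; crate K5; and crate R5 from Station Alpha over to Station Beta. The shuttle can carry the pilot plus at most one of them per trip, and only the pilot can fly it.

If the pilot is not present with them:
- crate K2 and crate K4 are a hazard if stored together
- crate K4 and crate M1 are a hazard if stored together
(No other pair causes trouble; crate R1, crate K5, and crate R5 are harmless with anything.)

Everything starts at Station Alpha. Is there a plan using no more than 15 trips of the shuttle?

Yes — this plan uses 13 crossings (≤ 15):
1. Pilot goes to Station Beta with crate K4.  [Station Alpha: crate K2, crate K5, crate M1, crate R1, crate R5 | Station Beta: crate K4]
2. Pilot goes back to Station Alpha alone.  [Station Alpha: crate K2, crate K5, crate M1, crate R1, crate R5 | Station Beta: crate K4]
3. Pilot goes to Station Beta with crate M1.  [Station Alpha: crate K2, crate K5, crate R1, crate R5 | Station Beta: crate K4, crate M1]
4. Pilot goes back to Station Alpha with crate K4.  [Station Alpha: crate K2, crate K4, crate K5, crate R1, crate R5 | Station Beta: crate M1]
5. Pilot goes to Station Beta with crate K2.  [Station Alpha: crate K4, crate K5, crate R1, crate R5 | Station Beta: crate K2, crate M1]
6. Pilot goes back to Station Alpha alone.  [Station Alpha: crate K4, crate K5, crate R1, crate R5 | Station Beta: crate K2, crate M1]
7. Pilot goes to Station Beta with crate R1.  [Station Alpha: crate K4, crate K5, crate R5 | Station Beta: crate K2, crate M1, crate R1]
8. Pilot goes back to Station Alpha alone.  [Station Alpha: crate K4, crate K5, crate R5 | Station Beta: crate K2, crate M1, crate R1]
9. Pilot goes to Station Beta with crate K5.  [Station Alpha: crate K4, crate R5 | Station Beta: crate K2, crate K5, crate M1, crate R1]
10. Pilot goes back to Station Alpha alone.  [Station Alpha: crate K4, crate R5 | Station Beta: crate K2, crate K5, crate M1, crate R1]
11. Pilot goes to Station Beta with crate R5.  [Station Alpha: crate K4 | Station Beta: crate K2, crate K5, crate M1, crate R1, crate R5]
12. Pilot goes back to Station Alpha alone.  [Station Alpha: crate K4 | Station Beta: crate K2, crate K5, crate M1, crate R1, crate R5]
13. Pilot goes to Station Beta with crate K4.  [Station Alpha: — | Station Beta: crate K2, crate K4, crate K5, crate M1, crate R1, crate R5]

Yes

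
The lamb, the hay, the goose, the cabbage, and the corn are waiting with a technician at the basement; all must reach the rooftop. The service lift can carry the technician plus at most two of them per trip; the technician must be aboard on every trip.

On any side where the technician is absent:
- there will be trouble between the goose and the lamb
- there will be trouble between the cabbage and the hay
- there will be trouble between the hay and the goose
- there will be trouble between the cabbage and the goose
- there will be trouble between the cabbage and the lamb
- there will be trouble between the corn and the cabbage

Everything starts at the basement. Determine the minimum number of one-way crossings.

7

Counting alone: the technician can take at most 2 across per trip to the rooftop, so moving all 5 needs at least 3 loaded trips out, with a return between consecutive ones — at least 5 crossings.
The safety rule pushes this higher. Following every safe sequence of crossings, the most of the 5 that can be at the rooftop as the service lift arrives there on crossing 5 is 4 — never all 5.
So no plan with fewer than 7 crossings exists, and this one achieves 7:
1. Technician goes to the rooftop with the cabbage and the goose.
2. Technician goes back to the basement with the goose.
3. Technician goes to the rooftop with the hay and the lamb.
4. Technician goes back to the basement with the cabbage.
5. Technician goes to the rooftop with the corn and the goose.
6. Technician goes back to the basement with the goose.
7. Technician goes to the rooftop with the cabbage and the goose.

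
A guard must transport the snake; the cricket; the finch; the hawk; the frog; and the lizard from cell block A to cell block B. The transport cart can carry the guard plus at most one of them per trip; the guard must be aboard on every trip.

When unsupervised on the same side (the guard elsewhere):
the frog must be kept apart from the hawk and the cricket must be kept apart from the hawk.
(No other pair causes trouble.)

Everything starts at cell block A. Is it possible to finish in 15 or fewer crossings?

Yes

Yes — this plan uses 13 crossings (≤ 15):
1. Guard goes to cell block B with the hawk.  [cell block A: the cricket, the finch, the frog, the lizard, the snake | cell block B: the hawk]
2. Guard goes back to cell block A alone.  [cell block A: the cricket, the finch, the frog, the lizard, the snake | cell block B: the hawk]
3. Guard goes to cell block B with the snake.  [cell block A: the cricket, the finch, the frog, the lizard | cell block B: the hawk, the snake]
4. Guard goes back to cell block A alone.  [cell block A: the cricket, the finch, the frog, the lizard | cell block B: the hawk, the snake]
5. Guard goes to cell block B with the cricket.  [cell block A: the finch, the frog, the lizard | cell block B: the cricket, the hawk, the snake]
6. Guard goes back to cell block A with the hawk.  [cell block A: the finch, the frog, the hawk, the lizard | cell block B: the cricket, the snake]
7. Guard goes to cell block B with the frog.  [cell block A: the finch, the hawk, the lizard | cell block B: the cricket, the frog, the snake]
8. Guard goes back to cell block A alone.  [cell block A: the finch, the hawk, the lizard | cell block B: the cricket, the frog, the snake]
9. Guard goes to cell block B with the finch.  [cell block A: the hawk, the lizard | cell block B: the cricket, the finch, the frog, the snake]
10. Guard goes back to cell block A alone.  [cell block A: the hawk, the lizard | cell block B: the cricket, the finch, the frog, the snake]
11. Guard goes to cell block B with the lizard.  [cell block A: the hawk | cell block B: the cricket, the finch, the frog, the lizard, the snake]
12. Guard goes back to cell block A alone.  [cell block A: the hawk | cell block B: the cricket, the finch, the frog, the lizard, the snake]
13. Guard goes to cell block B with the hawk.  [cell block A: — | cell block B: the cricket, the finch, the frog, the hawk, the lizard, the snake]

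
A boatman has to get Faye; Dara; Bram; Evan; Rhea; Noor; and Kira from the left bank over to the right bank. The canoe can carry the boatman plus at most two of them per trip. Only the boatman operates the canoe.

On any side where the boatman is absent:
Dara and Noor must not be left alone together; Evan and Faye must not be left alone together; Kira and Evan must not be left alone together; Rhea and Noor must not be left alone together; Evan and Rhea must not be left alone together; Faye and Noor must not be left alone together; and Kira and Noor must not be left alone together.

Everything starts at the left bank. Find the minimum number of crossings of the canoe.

Counting alone: the boatman can take at most 2 across per trip to the right bank, so moving all 7 needs at least 4 loaded trips out, with a return between consecutive ones — at least 7 crossings.
The safety rule pushes this higher. Following every safe sequence of crossings, the most of the 7 that can be at the right bank as the canoe arrives there on crossing 7 is 6 — never all 7.
So no plan with fewer than 9 crossings exists, and this one achieves 9:
1. Boatman goes to the right bank with Evan and Noor.  [the left bank: Bram, Dara, Faye, Kira, Rhea | the right bank: Evan, Noor]
2. Boatman goes back to the left bank alone.  [the left bank: Bram, Dara, Faye, Kira, Rhea | the right bank: Evan, Noor]
3. Boatman goes to the right bank with Bram.  [the left bank: Dara, Faye, Kira, Rhea | the right bank: Bram, Evan, Noor]
4. Boatman goes back to the left bank alone.  [the left bank: Dara, Faye, Kira, Rhea | the right bank: Bram, Evan, Noor]
5. Boatman goes to the right bank with Dara and Faye.  [the left bank: Kira, Rhea | the right bank: Bram, Dara, Evan, Faye, Noor]
6. Boatman goes back to the left bank with Evan and Noor.  [the left bank: Evan, Kira, Noor, Rhea | the right bank: Bram, Dara, Faye]
7. Boatman goes to the right bank with Kira and Rhea.  [the left bank: Evan, Noor | the right bank: Bram, Dara, Faye, Kira, Rhea]
8. Boatman goes back to the left bank alone.  [the left bank: Evan, Noor | the right bank: Bram, Dara, Faye, Kira, Rhea]
9. Boatman goes to the right bank with Evan and Noor.  [the left bank: — | the right bank: Bram, Dara, Evan, Faye, Kira, Noor, Rhea]

9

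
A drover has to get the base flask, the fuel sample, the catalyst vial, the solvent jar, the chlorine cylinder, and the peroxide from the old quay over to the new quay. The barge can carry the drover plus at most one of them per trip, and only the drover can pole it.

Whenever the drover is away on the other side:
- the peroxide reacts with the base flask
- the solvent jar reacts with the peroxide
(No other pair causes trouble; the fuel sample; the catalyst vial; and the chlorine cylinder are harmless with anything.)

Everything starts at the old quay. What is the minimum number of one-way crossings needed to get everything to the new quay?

13

Counting alone: the drover can take at most 1 across per trip to the new quay, so moving all 6 needs at least 6 loaded trips out, with a return between consecutive ones — at least 11 crossings.
The safety rule pushes this higher. Following every safe sequence of crossings, the most of the 6 that can be at the new quay as the barge arrives there on crossing 11 is 5 — never all 6.
So no plan with fewer than 13 crossings exists, and this one achieves 13:
1. Drover goes to the new quay with the peroxide.  [the old quay: the base flask, the catalyst vial, the chlorine cylinder, the fuel sample, the solvent jar | the new quay: the peroxide]
2. Drover goes back to the old quay alone.  [the old quay: the base flask, the catalyst vial, the chlorine cylinder, the fuel sample, the solvent jar | the new quay: the peroxide]
3. Drover goes to the new quay with the base flask.  [the old quay: the catalyst vial, the chlorine cylinder, the fuel sample, the solvent jar | the new quay: the base flask, the peroxide]
4. Drover goes back to the old quay with the peroxide.  [the old quay: the catalyst vial, the chlorine cylinder, the fuel sample, the peroxide, the solvent jar | the new quay: the base flask]
5. Drover goes to the new quay with the solvent jar.  [the old quay: the catalyst vial, the chlorine cylinder, the fuel sample, the peroxide | the new quay: the base flask, the solvent jar]
6. Drover goes back to the old quay alone.  [the old quay: the catalyst vial, the chlorine cylinder, the fuel sample, the peroxide | the new quay: the base flask, the solvent jar]
7. Drover goes to the new quay with the fuel sample.  [the old quay: the catalyst vial, the chlorine cylinder, the peroxide | the new quay: the base flask, the fuel sample, the solvent jar]
8. Drover goes back to the old quay alone.  [the old quay: the catalyst vial, the chlorine cylinder, the peroxide | the new quay: the base flask, the fuel sample, the solvent jar]
9. Drover goes to the new quay with the catalyst vial.  [the old quay: the chlorine cylinder, the peroxide | the new quay: the base flask, the catalyst vial, the fuel sample, the solvent jar]
10. Drover goes back to the old quay alone.  [the old quay: the chlorine cylinder, the peroxide | the new quay: the base flask, the catalyst vial, the fuel sample, the solvent jar]
11. Drover goes to the new quay with the chlorine cylinder.  [the old quay: the peroxide | the new quay: the base flask, the catalyst vial, the chlorine cylinder, the fuel sample, the solvent jar]
12. Drover goes back to the old quay alone.  [the old quay: the peroxide | the new quay: the base flask, the catalyst vial, the chlorine cylinder, the fuel sample, the solvent jar]
13. Drover goes to the new quay with the peroxide.  [the old quay: — | the new quay: the base flask, the catalyst vial, the chlorine cylinder, the fuel sample, the peroxide, the solvent jar]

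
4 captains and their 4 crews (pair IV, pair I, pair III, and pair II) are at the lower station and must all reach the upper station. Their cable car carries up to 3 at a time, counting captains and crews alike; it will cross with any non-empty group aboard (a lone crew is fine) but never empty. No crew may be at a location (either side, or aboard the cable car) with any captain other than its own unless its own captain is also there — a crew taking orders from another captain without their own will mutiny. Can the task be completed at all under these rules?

1. captain IV and crew IV cross → the upper station.
2. captain IV crosses ← the lower station.
3. captain I, captain IV, and crew I cross → the upper station.
4. captain IV and crew IV cross ← the lower station.
5. captain II, captain III, and captain IV cross → the upper station.
6. crew I crosses ← the lower station.
7. crew I and crew IV cross → the upper station.
8. crew IV crosses ← the lower station.
9. crew II, crew III, and crew IV cross → the upper station.

Yes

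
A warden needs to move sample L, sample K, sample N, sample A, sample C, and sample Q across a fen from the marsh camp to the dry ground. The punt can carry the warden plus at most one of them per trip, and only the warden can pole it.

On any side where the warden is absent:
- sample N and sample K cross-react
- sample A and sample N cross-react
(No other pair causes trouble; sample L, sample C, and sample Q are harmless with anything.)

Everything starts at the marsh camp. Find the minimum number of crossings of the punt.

Counting alone: the warden can take at most 1 across per trip to the dry ground, so moving all 6 needs at least 6 loaded trips out, with a return between consecutive ones — at least 11 crossings.
The safety rule pushes this higher. Following every safe sequence of crossings, the most of the 6 that can be at the dry ground as the punt arrives there on crossing 11 is 5 — never all 6.
So no plan with fewer than 13 crossings exists, and this one achieves 13:
1. Warden goes to the dry ground with sample N.  [the marsh camp: sample A, sample C, sample K, sample L, sample Q | the dry ground: sample N]
2. Warden goes back to the marsh camp alone.  [the marsh camp: sample A, sample C, sample K, sample L, sample Q | the dry ground: sample N]
3. Warden goes to the dry ground with sample L.  [the marsh camp: sample A, sample C, sample K, sample Q | the dry ground: sample L, sample N]
4. Warden goes back to the marsh camp alone.  [the marsh camp: sample A, sample C, sample K, sample Q | the dry ground: sample L, sample N]
5. Warden goes to the dry ground with sample K.  [the marsh camp: sample A, sample C, sample Q | the dry ground: sample K, sample L, sample N]
6. Warden goes back to the marsh camp with sample N.  [the marsh camp: sample A, sample C, sample N, sample Q | the dry ground: sample K, sample L]
7. Warden goes to the dry ground with sample A.  [the marsh camp: sample C, sample N, sample Q | the dry ground: sample A, sample K, sample L]
8. Warden goes back to the marsh camp alone.  [the marsh camp: sample C, sample N, sample Q | the dry ground: sample A, sample K, sample L]
9. Warden goes to the dry ground with sample C.  [the marsh camp: sample N, sample Q | the dry ground: sample A, sample C, sample K, sample L]
10. Warden goes back to the marsh camp alone.  [the marsh camp: sample N, sample Q | the dry ground: sample A, sample C, sample K, sample L]
11. Warden goes to the dry ground with sample Q.  [the marsh camp: sample N | the dry ground: sample A, sample C, sample K, sample L, sample Q]
12. Warden goes back to the marsh camp alone.  [the marsh camp: sample N | the dry ground: sample A, sample C, sample K, sample L, sample Q]
13. Warden goes to the dry ground with sample N.  [the marsh camp: — | the dry ground: sample A, sample C, sample K, sample L, sample N, sample Q]

13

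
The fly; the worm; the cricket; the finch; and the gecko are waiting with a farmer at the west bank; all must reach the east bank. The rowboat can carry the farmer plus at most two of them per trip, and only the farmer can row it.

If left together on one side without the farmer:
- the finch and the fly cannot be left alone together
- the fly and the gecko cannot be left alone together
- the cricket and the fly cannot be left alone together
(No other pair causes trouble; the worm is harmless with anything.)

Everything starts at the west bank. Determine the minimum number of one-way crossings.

Counting alone: the farmer can take at most 2 across per trip to the east bank, so moving all 5 needs at least 3 loaded trips out, with a return between consecutive ones — at least 5 crossings.
The plan below uses exactly 5 crossings, so it is optimal:
1. Farmer goes to the east bank with the fly and the worm.
2. Farmer goes back to the west bank alone.
3. Farmer goes to the east bank with the cricket and the finch.
4. Farmer goes back to the west bank with the fly.
5. Farmer goes to the east bank with the fly and the gecko.

5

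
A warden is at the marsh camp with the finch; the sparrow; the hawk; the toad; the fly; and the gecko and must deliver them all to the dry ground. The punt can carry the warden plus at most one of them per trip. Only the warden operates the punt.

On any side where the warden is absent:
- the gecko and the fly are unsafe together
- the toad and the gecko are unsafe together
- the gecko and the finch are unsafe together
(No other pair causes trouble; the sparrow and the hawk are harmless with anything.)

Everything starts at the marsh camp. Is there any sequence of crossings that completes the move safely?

Following every safe sequence of crossings from the start, the most of the 6 that can be at the dry ground as the punt arrives there on crossings 1, 3, 5, 7 is 1, 2, 3, 4 respectively; the best ever achieved is 4 of 6.
From crossing 9 on, no configuration arises that was not already reachable earlier: only 36 distinct safe configurations (who is on which side, and where the punt is) can ever be reached, none of them has everyone across, and every continuation just revisits them. So no valid plan exists.

No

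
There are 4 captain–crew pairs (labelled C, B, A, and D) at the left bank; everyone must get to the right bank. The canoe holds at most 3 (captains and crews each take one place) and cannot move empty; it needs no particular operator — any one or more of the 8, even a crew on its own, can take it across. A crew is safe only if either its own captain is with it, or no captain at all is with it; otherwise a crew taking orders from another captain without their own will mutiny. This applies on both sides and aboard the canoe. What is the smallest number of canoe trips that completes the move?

Counting alone: each trip to the right bank takes at most 3 across and each return brings at least 1 back, so after t trips out (and t−1 returns) at most 3t − (t−1) of the 8 are across; that first reaches 8 at t = 4, so at least 7 crossings are needed.
The safety rule pushes this higher. Following every safe sequence of crossings, the most of the 8 that can be at the right bank as the canoe arrives there on crossing 7 is 7 — never all 8.
So no plan with fewer than 9 crossings exists, and this one achieves 9:
1. captain C and crew C cross → the right bank.
2. captain C crosses ← the left bank.
3. captain B, captain C, and crew B cross → the right bank.
4. captain C and crew C cross ← the left bank.
5. captain A, captain C, and captain D cross → the right bank.
6. crew B crosses ← the left bank.
7. crew B and crew C cross → the right bank.
8. crew C crosses ← the left bank.
9. crew A, crew C, and crew D cross → the right bank.

9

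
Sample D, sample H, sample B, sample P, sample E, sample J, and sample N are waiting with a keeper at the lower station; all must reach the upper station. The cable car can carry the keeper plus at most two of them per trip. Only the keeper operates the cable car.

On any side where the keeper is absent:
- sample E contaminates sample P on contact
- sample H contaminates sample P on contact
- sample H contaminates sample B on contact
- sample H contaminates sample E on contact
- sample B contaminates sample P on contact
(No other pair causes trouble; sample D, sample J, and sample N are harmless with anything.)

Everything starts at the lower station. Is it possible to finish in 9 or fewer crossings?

Counting alone: the keeper can take at most 2 across per trip to the upper station, so moving all 7 needs at least 4 loaded trips out, with a return between consecutive ones — at least 7 crossings.
The safety rule pushes this higher. Following every safe sequence of crossings, the most of the 7 that can be at the upper station as the cable car arrives there on crossings 7, 9 is 5, 6 respectively — never all 7.
So the move cannot be finished within 9 crossings. (The shortest complete plan takes 11:)
1. Keeper goes to the upper station with sample H and sample P.
2. Keeper goes back to the lower station with sample H.
3. Keeper goes to the upper station with sample D and sample H.
4. Keeper goes back to the lower station with sample H.
5. Keeper goes to the upper station with sample H and sample J.
6. Keeper goes back to the lower station with sample H.
7. Keeper goes to the upper station with sample H and sample N.
8. Keeper goes back to the lower station with sample H.
9. Keeper goes to the upper station with sample B and sample E.
10. Keeper goes back to the lower station with sample P.
11. Keeper goes to the upper station with sample H and sample P.

No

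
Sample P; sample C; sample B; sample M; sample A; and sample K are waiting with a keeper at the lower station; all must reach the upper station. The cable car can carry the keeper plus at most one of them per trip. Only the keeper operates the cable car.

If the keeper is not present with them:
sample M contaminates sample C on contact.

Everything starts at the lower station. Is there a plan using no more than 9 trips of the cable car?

Counting alone: the keeper can take at most 1 across per trip to the upper station, so moving all 6 needs at least 6 loaded trips out, with a return between consecutive ones — at least 11 crossings.
Since 9 < 11, 9 crossings cannot be enough. (The shortest complete plan in fact takes 11:)
1. Keeper goes to the upper station with sample C.
2. Keeper goes back to the lower station alone.
3. Keeper goes to the upper station with sample P.
4. Keeper goes back to the lower station alone.
5. Keeper goes to the upper station with sample B.
6. Keeper goes back to the lower station alone.
7. Keeper goes to the upper station with sample A.
8. Keeper goes back to the lower station alone.
9. Keeper goes to the upper station with sample K.
10. Keeper goes back to the lower station alone.
11. Keeper goes to the upper station with sample M.

No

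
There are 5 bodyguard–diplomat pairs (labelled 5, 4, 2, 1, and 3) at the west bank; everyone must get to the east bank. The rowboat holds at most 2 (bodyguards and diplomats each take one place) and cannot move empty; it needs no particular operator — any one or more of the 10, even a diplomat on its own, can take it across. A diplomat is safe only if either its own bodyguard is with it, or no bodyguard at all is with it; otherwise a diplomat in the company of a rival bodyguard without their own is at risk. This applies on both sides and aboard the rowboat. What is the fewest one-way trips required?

Following every safe sequence of crossings from the start, the most of the 10 that can be at the east bank as the rowboat arrives there on crossings 1, 3, 5, 7 is 2, 3, 4, 5 respectively; the best ever achieved is 5 of 10.
From crossing 9 on, no configuration arises that was not already reachable earlier: only 82 distinct safe configurations (who is on which side, and where the rowboat is) can ever be reached, none of them has everyone across, and every continuation just revisits them. So no valid plan exists.

impossible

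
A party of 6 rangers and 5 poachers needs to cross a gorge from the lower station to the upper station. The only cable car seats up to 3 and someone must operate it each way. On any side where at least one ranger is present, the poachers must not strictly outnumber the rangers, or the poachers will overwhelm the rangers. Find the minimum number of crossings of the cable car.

9

Counting alone: each trip to the upper station takes at most 3 across and each return brings at least 1 back, so after t trips out (and t−1 returns) at most 3t − (t−1) of the 11 are across; that first reaches 11 at t = 5, so at least 9 crossings are needed.
The plan below uses exactly 9 crossings, so it is optimal:
1. 3 poachers → the upper station.  (the lower station: 6R 2P; the upper station: 0R 3P)
2. 1 poacher ← the lower station.  (the lower station: 6R 3P; the upper station: 0R 2P)
3. 3 rangers → the upper station.  (the lower station: 3R 3P; the upper station: 3R 2P)
4. 1 ranger ← the lower station.  (the lower station: 4R 3P; the upper station: 2R 2P)
5. 2 rangers and 1 poacher → the upper station.  (the lower station: 2R 2P; the upper station: 4R 3P)
6. 1 ranger ← the lower station.  (the lower station: 3R 2P; the upper station: 3R 3P)
7. 2 rangers and 1 poacher → the upper station.  (the lower station: 1R 1P; the upper station: 5R 4P)
8. 1 ranger ← the lower station.  (the lower station: 2R 1P; the upper station: 4R 4P)
9. 2 rangers and 1 poacher → the upper station.  (the lower station: 0R 0P; the upper station: 6R 5P)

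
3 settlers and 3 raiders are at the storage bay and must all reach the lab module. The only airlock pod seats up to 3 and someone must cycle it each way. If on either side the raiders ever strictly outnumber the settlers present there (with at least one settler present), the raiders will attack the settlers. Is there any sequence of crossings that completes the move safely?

Yes

1. 2 raiders → the lab module.  (the storage bay: 3S 1R; the lab module: 0S 2R)
2. 1 raider ← the storage bay.  (the storage bay: 3S 2R; the lab module: 0S 1R)
3. 3 settlers → the lab module.  (the storage bay: 0S 2R; the lab module: 3S 1R)
4. 1 raider ← the storage bay.  (the storage bay: 0S 3R; the lab module: 3S 0R)
5. 3 raiders → the lab module.  (the storage bay: 0S 0R; the lab module: 3S 3R)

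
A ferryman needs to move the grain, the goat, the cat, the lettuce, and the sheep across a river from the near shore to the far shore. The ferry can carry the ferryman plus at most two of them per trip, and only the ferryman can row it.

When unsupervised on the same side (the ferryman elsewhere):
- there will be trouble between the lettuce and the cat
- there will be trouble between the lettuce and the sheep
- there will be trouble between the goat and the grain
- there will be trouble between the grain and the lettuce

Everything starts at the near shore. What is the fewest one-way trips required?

Counting alone: the ferryman can take at most 2 across per trip to the far shore, so moving all 5 needs at least 3 loaded trips out, with a return between consecutive ones — at least 5 crossings.
The plan below uses exactly 5 crossings, so it is optimal:
1. Ferryman goes to the far shore with the grain and the lettuce.
2. Ferryman goes back to the near shore with the lettuce.
3. Ferryman goes to the far shore with the cat and the sheep.
4. Ferryman goes back to the near shore alone.
5. Ferryman goes to the far shore with the goat and the lettuce.

5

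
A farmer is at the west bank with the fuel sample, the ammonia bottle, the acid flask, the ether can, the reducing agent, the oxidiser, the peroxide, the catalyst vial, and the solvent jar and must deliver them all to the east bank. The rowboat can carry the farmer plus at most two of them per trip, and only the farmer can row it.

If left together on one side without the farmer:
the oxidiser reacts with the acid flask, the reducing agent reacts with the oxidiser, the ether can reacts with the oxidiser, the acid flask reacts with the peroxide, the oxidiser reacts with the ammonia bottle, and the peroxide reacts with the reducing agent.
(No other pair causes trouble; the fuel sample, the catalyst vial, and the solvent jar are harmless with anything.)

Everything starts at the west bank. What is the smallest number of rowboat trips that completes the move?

11

Counting alone: the farmer can take at most 2 across per trip to the east bank, so moving all 9 needs at least 5 loaded trips out, with a return between consecutive ones — at least 9 crossings.
The safety rule pushes this higher. Following every safe sequence of crossings, the most of the 9 that can be at the east bank as the rowboat arrives there on crossing 9 is 8 — never all 9.
So no plan with fewer than 11 crossings exists, and this one achieves 11:
1. Farmer goes to the east bank with the oxidiser and the peroxide.
2. Farmer goes back to the west bank alone.
3. Farmer goes to the east bank with the fuel sample.
4. Farmer goes back to the west bank alone.
5. Farmer goes to the east bank with the acid flask and the ammonia bottle.
6. Farmer goes back to the west bank with the oxidiser and the peroxide.
7. Farmer goes to the east bank with the ether can and the reducing agent.
8. Farmer goes back to the west bank alone.
9. Farmer goes to the east bank with the catalyst vial and the solvent jar.
10. Farmer goes back to the west bank alone.
11. Farmer goes to the east bank with the oxidiser and the peroxide.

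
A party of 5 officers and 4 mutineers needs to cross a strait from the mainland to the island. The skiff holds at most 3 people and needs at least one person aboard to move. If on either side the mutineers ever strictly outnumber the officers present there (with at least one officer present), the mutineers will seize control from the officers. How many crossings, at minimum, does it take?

7

Counting alone: each trip to the island takes at most 3 across and each return brings at least 1 back, so after t trips out (and t−1 returns) at most 3t − (t−1) of the 9 are across; that first reaches 9 at t = 4, so at least 7 crossings are needed.
The plan below uses exactly 7 crossings, so it is optimal:
1. 3 mutineers → the island.  (the mainland: 5O 1M; the island: 0O 3M)
2. 1 mutineer ← the mainland.  (the mainland: 5O 2M; the island: 0O 2M)
3. 3 officers → the island.  (the mainland: 2O 2M; the island: 3O 2M)
4. 1 officer ← the mainland.  (the mainland: 3O 2M; the island: 2O 2M)
5. 2 officers and 1 mutineer → the island.  (the mainland: 1O 1M; the island: 4O 3M)
6. 1 officer ← the mainland.  (the mainland: 2O 1M; the island: 3O 3M)
7. 2 officers and 1 mutineer → the island.  (the mainland: 0O 0M; the island: 5O 4M)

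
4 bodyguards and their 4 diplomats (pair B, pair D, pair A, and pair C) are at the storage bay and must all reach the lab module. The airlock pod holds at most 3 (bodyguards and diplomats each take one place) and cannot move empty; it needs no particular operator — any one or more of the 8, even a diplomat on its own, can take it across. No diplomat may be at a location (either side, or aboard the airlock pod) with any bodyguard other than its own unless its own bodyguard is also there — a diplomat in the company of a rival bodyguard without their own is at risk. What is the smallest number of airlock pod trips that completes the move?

Counting alone: each trip to the lab module takes at most 3 across and each return brings at least 1 back, so after t trips out (and t−1 returns) at most 3t − (t−1) of the 8 are across; that first reaches 8 at t = 4, so at least 7 crossings are needed.
The safety rule pushes this higher. Following every safe sequence of crossings, the most of the 8 that can be at the lab module as the airlock pod arrives there on crossing 7 is 7 — never all 8.
So no plan with fewer than 9 crossings exists, and this one achieves 9:
1. bodyguard B and diplomat B cross → the lab module.
2. bodyguard B crosses ← the storage bay.
3. bodyguard B, bodyguard D, and diplomat D cross → the lab module.
4. bodyguard B and diplomat B cross ← the storage bay.
5. bodyguard A, bodyguard B, and bodyguard C cross → the lab module.
6. diplomat D crosses ← the storage bay.
7. diplomat B and diplomat D cross → the lab module.
8. diplomat B crosses ← the storage bay.
9. diplomat A, diplomat B, and diplomat C cross → the lab module.

9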